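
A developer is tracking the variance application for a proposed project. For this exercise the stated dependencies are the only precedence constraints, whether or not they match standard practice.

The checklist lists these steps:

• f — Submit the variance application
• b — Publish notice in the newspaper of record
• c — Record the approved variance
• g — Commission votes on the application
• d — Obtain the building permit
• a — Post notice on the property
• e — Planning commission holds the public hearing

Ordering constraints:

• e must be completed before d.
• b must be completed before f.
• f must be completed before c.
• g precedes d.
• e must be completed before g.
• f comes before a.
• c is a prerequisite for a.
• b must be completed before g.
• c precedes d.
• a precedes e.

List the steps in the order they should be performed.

b f c a e g d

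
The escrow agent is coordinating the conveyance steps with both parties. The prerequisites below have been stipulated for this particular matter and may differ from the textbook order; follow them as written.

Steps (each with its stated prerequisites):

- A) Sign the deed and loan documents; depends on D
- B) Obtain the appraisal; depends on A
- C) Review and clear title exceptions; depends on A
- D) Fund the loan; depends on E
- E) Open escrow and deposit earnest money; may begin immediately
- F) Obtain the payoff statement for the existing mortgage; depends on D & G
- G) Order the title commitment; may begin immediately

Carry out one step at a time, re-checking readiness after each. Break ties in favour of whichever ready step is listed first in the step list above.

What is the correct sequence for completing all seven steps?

E and G have no prerequisites; E is listed earlier, so E is first.
D now also ready, so the ready set is {D, G}; D is listed earlier → D.
Ready: A and G. A is listed earlier → A.
B and C now also ready, so the ready set is {B, C, G}; B is listed earlier → B.
Ready: C and G. C is listed earlier → C.
Next only G has its prerequisites met → G.
Next only F has its prerequisites met → F.

E → D → A → B → C → G → F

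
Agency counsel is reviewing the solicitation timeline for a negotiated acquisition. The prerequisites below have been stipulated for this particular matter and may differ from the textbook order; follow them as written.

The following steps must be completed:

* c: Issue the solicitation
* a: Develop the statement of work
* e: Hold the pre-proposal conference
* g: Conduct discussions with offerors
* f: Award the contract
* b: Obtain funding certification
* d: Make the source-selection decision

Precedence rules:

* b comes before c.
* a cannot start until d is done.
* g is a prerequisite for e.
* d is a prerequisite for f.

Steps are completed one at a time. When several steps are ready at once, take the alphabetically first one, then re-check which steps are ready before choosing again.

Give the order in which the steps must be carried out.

b c d a f g e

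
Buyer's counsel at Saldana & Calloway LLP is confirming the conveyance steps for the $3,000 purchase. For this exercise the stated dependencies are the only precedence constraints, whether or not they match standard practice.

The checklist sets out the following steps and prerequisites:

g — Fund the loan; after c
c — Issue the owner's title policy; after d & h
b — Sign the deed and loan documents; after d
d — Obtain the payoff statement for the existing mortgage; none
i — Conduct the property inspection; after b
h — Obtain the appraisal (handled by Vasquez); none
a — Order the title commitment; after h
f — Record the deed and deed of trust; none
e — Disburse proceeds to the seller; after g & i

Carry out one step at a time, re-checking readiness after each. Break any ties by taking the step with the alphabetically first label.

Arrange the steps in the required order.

Nothing is required for d, f and h. d has the earlier label → d first.
Ready: b, f and h. b has the earlier label → b.
f, h and i are all available; f has the earlier label → f.
Now h and i have their prerequisites met. h has the earlier label, so h next.
a and c now also ready, so the ready set is {a, c, i}; a has the earlier label → a.
Now c and i have their prerequisites met. c has the earlier label, so c next.
Ready: g and i. g has the earlier label → g.
That leaves i as the only ready step → i.
e needed g and i, now all done → e.

d, b, f, h, a, c, g, i, e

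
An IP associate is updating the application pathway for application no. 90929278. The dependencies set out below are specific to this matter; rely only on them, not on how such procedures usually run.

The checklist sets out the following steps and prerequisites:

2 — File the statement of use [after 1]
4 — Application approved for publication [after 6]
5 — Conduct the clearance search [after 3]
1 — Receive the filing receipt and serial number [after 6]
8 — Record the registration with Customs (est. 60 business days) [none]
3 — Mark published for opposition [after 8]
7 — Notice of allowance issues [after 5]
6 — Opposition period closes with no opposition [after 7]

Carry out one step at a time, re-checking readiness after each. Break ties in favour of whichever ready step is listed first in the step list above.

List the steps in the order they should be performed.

8, 3, 5, 7, 6, 4, 1, 2

8 is the only step with nothing outstanding, so it goes first.
Next only 3 has its prerequisites met → 3.
5 needed 3, now all done → 5.
7 needed 5, now all done → 7.
6 needed 7, now all done → 6.
4 and 1 are both available; 4 is listed earlier → 4.
1 needed 6, now all done → 1.
Next only 2 has its prerequisites met → 2.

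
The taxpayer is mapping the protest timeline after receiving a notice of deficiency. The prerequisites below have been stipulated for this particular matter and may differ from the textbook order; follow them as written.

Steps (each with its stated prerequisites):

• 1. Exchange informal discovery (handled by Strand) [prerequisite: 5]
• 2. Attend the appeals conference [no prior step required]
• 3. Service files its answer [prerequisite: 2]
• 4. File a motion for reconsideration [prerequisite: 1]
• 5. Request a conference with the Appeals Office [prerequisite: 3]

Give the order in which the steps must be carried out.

2, 3, 5, 1, 4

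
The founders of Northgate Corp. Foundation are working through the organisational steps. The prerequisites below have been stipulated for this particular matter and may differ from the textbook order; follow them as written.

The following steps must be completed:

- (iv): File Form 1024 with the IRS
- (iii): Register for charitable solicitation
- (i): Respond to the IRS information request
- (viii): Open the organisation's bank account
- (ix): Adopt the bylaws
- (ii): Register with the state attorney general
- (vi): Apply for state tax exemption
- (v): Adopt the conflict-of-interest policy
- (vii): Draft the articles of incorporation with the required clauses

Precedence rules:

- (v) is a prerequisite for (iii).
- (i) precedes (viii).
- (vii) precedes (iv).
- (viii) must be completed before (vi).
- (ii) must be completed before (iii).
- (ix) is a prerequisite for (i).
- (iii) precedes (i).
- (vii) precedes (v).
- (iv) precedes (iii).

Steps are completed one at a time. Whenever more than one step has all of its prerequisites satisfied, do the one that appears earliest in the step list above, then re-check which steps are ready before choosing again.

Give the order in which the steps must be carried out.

(ix), (ii), (vii), (iv), (v), (iii), (i), (viii), (vi)

(ix), (ii) and (vii) have no prerequisites; (ix) is listed earlier, so (ix) is first.
Ready: (ii) and (vii). (ii) is listed earlier → (ii).
Next only (vii) has its prerequisites met → (vii).
Ready: (iv) and (v). (iv) is listed earlier → (iv).
(v) needed (vii), now all done → (v).
Next only (iii) has its prerequisites met → (iii).
(i) is the only step now ready → (i).
That leaves (viii) as the only ready step → (viii).
(vi) is the only step now ready → (vi).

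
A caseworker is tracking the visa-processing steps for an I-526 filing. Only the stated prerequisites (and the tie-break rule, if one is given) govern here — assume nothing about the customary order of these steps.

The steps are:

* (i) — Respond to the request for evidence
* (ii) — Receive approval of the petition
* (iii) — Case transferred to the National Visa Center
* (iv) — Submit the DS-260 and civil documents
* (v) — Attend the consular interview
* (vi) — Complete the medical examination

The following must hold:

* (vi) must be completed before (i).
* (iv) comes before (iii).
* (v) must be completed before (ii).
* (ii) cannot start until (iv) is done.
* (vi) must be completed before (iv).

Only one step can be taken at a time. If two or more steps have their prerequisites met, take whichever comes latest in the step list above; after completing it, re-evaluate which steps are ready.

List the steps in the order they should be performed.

(vi), (v), (iv), (iii), (ii), (i)

Nothing is required for (vi) and (v). (vi) is listed later → (vi) first.
(iv) and (i) now also ready, so the ready set is {(v), (iv), (i)}; (v) is listed later → (v).
(iv) and (i) are both available; (iv) is listed later → (iv).
(iii) and (ii) now also ready, so the ready set is {(iii), (ii), (i)}; (iii) is listed later → (iii).
Now (ii) and (i) have their prerequisites met. (ii) is listed later, so (ii) next.
Next only (i) has its prerequisites met → (i).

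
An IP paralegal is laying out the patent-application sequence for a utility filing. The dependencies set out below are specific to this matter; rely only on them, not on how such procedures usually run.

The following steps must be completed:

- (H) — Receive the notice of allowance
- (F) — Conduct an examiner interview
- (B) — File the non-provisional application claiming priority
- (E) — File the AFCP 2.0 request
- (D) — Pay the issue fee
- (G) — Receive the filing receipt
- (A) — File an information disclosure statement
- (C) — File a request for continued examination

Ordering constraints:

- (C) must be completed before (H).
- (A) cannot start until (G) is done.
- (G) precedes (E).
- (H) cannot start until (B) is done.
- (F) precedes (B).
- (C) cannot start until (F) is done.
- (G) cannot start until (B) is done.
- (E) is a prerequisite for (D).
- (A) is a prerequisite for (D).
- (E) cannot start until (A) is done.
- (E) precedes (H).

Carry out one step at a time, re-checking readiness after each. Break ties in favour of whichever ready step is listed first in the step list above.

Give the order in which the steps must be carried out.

(F) → (B) → (G) → (A) → (E) → (D) → (C) → (H)

(F) is the only step with nothing outstanding, so it goes first.
Ready: (B) and (C). (B) is listed earlier → (B).
(G) now also ready, so the ready set is {(G), (C)}; (G) is listed earlier → (G).
Now (A) and (C) have their prerequisites met. (A) is listed earlier, so (A) next.
(E) and (C) are both available; (E) is listed earlier → (E).
(D) now also ready, so the ready set is {(D), (C)}; (D) is listed earlier → (D).
(C) is the only step now ready → (C).
Next only (H) has its prerequisites met → (H).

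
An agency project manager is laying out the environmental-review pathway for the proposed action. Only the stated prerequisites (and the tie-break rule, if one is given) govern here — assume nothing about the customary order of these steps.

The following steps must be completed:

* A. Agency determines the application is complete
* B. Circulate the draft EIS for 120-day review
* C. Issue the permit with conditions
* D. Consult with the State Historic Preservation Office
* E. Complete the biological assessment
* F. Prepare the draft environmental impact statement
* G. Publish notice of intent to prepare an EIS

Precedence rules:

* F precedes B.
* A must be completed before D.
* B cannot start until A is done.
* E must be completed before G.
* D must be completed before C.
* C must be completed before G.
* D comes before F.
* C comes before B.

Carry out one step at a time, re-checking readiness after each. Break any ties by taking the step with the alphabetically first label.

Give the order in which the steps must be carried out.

A → D → C → E → F → B → G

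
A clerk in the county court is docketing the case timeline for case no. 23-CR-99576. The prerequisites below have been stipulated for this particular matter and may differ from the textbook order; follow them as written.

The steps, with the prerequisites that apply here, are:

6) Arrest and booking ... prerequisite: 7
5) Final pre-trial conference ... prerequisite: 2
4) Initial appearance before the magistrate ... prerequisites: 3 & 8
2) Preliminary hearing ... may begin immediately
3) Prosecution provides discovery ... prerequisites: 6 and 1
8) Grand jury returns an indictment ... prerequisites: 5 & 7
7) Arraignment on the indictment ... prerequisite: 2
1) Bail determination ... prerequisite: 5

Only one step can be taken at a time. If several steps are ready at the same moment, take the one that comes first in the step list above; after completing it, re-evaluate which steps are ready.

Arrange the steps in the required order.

2 is the only step with nothing outstanding, so it goes first.
5 and 7 are both available; 5 is listed earlier → 5.
7 and 1 are both available; 7 is listed earlier → 7.
Now 6, 8 and 1 have their prerequisites met. 6 is listed earlier, so 6 next.
Ready: 8 and 1. 8 is listed earlier → 8.
1 needed 5, now all done → 1.
Next only 3 has its prerequisites met → 3.
4 needed 3 and 8, now all done → 4.

2, 5, 7, 6, 8, 1, 3, 4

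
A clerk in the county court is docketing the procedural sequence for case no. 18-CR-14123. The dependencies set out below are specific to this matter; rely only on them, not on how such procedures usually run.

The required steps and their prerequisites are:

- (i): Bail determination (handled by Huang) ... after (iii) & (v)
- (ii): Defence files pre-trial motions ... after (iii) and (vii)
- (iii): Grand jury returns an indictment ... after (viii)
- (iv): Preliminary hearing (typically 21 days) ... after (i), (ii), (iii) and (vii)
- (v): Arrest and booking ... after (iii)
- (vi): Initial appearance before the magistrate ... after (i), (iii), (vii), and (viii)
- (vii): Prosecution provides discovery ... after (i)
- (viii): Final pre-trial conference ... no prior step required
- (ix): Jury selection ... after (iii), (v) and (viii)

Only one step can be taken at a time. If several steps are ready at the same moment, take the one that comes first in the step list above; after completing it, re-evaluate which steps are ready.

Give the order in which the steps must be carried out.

Only (viii) has no prerequisites, so it is first.
That leaves (iii) as the only ready step → (iii).
(v) needed (iii), now all done → (v).
Now (i) and (ix) have their prerequisites met. (i) is listed earlier, so (i) next.
(vii) and (ix) are both available; (vii) is listed earlier → (vii).
Ready: (ii), (vi) and (ix). (ii) is listed earlier → (ii).
(iv) now also ready, so the ready set is {(iv), (vi), (ix)}; (iv) is listed earlier → (iv).
Ready: (vi) and (ix). (vi) is listed earlier → (vi).
That leaves (ix) as the only ready step → (ix).

(viii) → (iii) → (v) → (i) → (vii) → (ii) → (iv) → (vi) → (ix)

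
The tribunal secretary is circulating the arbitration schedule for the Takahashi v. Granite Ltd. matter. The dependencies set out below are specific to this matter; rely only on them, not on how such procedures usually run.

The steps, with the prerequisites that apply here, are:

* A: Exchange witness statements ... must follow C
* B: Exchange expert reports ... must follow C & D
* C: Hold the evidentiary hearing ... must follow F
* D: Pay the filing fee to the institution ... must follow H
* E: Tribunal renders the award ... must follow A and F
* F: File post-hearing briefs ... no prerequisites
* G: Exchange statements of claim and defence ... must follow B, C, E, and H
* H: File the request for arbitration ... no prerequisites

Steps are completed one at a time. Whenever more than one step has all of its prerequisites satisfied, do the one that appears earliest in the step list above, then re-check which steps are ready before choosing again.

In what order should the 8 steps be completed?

Nothing is required for F and H. F is listed earlier → F first.
C now also ready, so the ready set is {C, H}; C is listed earlier → C.
Ready: A and H. A is listed earlier → A.
E now also ready, so the ready set is {E, H}; E is listed earlier → E.
H is the only step now ready → H.
D needed H, now all done → D.
Next only B has its prerequisites met → B.
G needed B, C, E and H, now all done → G.

F → C → A → E → H → D → B → G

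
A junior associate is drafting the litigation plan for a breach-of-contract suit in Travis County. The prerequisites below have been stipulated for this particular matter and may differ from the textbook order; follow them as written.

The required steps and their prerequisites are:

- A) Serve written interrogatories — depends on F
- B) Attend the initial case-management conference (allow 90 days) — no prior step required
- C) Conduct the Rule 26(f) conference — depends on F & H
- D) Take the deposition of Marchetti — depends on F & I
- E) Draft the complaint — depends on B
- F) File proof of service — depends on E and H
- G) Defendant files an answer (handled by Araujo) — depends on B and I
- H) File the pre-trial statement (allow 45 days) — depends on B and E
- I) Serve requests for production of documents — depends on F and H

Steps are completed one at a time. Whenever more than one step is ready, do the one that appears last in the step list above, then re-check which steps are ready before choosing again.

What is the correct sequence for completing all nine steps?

Only B has no prerequisites, so it is first.
E is the only step now ready → E.
Next only H has its prerequisites met → H.
Next only F has its prerequisites met → F.
Now I, C and A have their prerequisites met. I is listed later, so I next.
G and D now also ready, so the ready set is {G, D, C, A}; G is listed later → G.
D, C and A are all available; D is listed later → D.
Ready: C and A. C is listed later → C.
A is the only step now ready → A.

B E H F I G D C A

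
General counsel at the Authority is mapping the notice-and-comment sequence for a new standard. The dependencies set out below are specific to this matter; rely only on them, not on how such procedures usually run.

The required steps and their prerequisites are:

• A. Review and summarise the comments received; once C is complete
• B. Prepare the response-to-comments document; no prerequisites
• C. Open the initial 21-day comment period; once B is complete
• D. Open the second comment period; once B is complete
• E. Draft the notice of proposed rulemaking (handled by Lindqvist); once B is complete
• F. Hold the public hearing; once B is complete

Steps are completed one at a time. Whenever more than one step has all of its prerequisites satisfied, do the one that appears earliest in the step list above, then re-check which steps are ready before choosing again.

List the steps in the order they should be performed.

B is the only step with nothing outstanding, so it goes first.
Now C, D, E and F have their prerequisites met. C is listed earlier, so C next.
A now also ready, so the ready set is {A, D, E, F}; A is listed earlier → A.
Now D, E and F have their prerequisites met. D is listed earlier, so D next.
Now E and F have their prerequisites met. E is listed earlier, so E next.
That leaves F as the only ready step → F.

B, C, A, D, E, F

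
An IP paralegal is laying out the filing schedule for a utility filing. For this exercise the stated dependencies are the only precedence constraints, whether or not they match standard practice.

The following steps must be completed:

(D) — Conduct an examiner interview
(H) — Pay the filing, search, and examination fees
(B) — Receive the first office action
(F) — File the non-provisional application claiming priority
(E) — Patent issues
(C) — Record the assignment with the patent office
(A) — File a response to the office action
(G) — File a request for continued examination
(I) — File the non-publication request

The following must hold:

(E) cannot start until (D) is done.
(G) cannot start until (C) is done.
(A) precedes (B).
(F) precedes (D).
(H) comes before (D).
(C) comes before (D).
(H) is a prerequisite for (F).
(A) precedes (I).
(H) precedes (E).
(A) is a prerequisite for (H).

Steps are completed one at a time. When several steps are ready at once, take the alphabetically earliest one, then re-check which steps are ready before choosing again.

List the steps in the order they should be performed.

(A) → (B) → (C) → (G) → (H) → (F) → (D) → (E) → (I)

Nothing is required for (A) and (C). (A) has the earlier label → (A) first.
(B), (H) and (I) now also ready, so the ready set is {(B), (C), (H), (I)}; (B) has the earlier label → (B).
Now (C), (H) and (I) have their prerequisites met. (C) has the earlier label, so (C) next.
(G) now also ready, so the ready set is {(G), (H), (I)}; (G) has the earlier label → (G).
(H) and (I) are both available; (H) has the earlier label → (H).
(F) now also ready, so the ready set is {(F), (I)}; (F) has the earlier label → (F).
(D) and (I) are both available; (D) has the earlier label → (D).
Now (E) and (I) have their prerequisites met. (E) has the earlier label, so (E) next.
That leaves (I) as the only ready step → (I).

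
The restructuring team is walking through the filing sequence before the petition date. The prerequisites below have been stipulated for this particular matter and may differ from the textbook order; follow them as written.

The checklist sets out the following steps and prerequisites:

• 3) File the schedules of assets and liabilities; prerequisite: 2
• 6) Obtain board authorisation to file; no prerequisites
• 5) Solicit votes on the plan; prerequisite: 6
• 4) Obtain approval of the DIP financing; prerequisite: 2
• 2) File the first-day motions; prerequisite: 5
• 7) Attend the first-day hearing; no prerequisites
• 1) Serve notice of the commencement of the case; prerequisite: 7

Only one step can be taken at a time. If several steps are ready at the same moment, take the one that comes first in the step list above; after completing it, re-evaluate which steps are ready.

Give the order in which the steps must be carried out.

6, 5, 2, 3, 4, 7, 1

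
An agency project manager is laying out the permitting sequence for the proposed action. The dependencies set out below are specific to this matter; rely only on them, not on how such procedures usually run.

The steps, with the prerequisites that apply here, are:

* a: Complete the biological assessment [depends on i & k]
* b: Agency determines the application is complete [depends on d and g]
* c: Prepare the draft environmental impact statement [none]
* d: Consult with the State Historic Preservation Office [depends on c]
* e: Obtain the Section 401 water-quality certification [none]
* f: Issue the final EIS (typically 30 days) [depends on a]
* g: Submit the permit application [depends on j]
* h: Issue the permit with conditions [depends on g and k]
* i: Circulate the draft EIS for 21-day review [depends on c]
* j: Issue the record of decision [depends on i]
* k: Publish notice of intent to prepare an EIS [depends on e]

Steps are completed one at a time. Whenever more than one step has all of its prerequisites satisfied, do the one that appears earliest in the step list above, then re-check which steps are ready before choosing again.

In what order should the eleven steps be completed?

Nothing is required for c and e. c is listed earlier → c first.
Ready: d, e and i. d is listed earlier → d.
Ready: e and i. e is listed earlier → e.
i and k are both available; i is listed earlier → i.
Ready: j and k. j is listed earlier → j.
g now also ready, so the ready set is {g, k}; g is listed earlier → g.
Now b and k have their prerequisites met. b is listed earlier, so b next.
k is the only step now ready → k.
Ready: a and h. a is listed earlier → a.
f and h are both available; f is listed earlier → f.
h needed g and k, now all done → h.

c, d, e, i, j, g, b, k, a, f, h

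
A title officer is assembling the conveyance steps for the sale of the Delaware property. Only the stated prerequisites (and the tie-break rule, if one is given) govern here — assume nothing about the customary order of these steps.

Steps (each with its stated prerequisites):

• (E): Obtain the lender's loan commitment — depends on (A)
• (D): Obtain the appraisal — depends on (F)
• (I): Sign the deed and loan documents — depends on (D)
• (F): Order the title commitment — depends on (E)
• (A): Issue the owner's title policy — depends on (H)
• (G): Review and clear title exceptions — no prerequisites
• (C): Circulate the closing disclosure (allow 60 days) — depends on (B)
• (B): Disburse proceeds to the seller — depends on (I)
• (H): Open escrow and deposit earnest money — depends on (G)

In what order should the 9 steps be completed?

Only (G) has no prerequisites, so it is first.
Next only (H) has its prerequisites met → (H).
That leaves (A) as the only ready step → (A).
Next only (E) has its prerequisites met → (E).
That leaves (F) as the only ready step → (F).
(D) needed (F), now all done → (D).
Next only (I) has its prerequisites met → (I).
(B) is the only step now ready → (B).
That leaves (C) as the only ready step → (C).

(G) → (H) → (A) → (E) → (F) → (D) → (I) → (B) → (C)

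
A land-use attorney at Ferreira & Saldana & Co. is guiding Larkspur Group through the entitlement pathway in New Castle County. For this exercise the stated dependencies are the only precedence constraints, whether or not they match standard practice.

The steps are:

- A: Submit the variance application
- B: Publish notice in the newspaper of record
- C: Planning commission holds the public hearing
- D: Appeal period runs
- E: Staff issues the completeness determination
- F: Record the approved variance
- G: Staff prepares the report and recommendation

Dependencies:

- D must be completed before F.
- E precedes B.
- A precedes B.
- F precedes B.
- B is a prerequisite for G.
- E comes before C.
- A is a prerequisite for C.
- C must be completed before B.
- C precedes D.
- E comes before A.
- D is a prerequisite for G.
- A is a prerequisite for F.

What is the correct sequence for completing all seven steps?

E, A, C, D, F, B, G

Only E has no prerequisites, so it is first.
A is the only step now ready → A.
That leaves C as the only ready step → C.
D is the only step now ready → D.
F needed A and D, now all done → F.
That leaves B as the only ready step → B.
Next only G has its prerequisites met → G.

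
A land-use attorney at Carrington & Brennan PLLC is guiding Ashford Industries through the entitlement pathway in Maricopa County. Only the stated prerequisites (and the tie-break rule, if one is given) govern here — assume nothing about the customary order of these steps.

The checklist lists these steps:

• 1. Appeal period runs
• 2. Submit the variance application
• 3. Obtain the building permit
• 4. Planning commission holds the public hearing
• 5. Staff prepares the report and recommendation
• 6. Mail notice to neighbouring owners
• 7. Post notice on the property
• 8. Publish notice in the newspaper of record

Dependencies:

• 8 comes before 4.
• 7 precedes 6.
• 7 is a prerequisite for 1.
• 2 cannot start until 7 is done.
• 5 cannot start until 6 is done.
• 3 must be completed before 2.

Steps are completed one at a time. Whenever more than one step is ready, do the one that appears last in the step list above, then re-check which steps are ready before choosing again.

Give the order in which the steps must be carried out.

8 → 7 → 6 → 5 → 4 → 3 → 2 → 1

8, 7 and 3 have no prerequisites; 8 is listed later, so 8 is first.
Now 7, 4 and 3 have their prerequisites met. 7 is listed later, so 7 next.
6 and 1 now also ready, so the ready set is {6, 4, 3, 1}; 6 is listed later → 6.
5, 4, 3 and 1 are all available; 5 is listed later → 5.
4, 3 and 1 are all available; 4 is listed later → 4.
Ready: 3 and 1. 3 is listed later → 3.
2 now also ready, so the ready set is {2, 1}; 2 is listed later → 2.
1 needed 7, now all done → 1.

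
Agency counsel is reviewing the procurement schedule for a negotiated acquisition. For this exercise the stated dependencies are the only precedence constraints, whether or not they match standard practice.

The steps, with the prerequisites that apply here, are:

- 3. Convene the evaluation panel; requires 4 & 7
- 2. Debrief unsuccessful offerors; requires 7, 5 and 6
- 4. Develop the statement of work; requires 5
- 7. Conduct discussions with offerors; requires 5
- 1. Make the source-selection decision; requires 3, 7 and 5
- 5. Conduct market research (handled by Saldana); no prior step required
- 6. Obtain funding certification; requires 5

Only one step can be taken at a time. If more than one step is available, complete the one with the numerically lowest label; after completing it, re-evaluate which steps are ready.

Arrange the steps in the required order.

5 → 4 → 6 → 7 → 2 → 3 → 1

5 has no prerequisites → 5 first.
Now 4, 6 and 7 have their prerequisites met. 4 has the earlier label, so 4 next.
Now 6 and 7 have their prerequisites met. 6 has the earlier label, so 6 next.
7 is the only step now ready → 7.
Now 2 and 3 have their prerequisites met. 2 has the earlier label, so 2 next.
3 needed 4 and 7, now all done → 3.
That leaves 1 as the only ready step → 1.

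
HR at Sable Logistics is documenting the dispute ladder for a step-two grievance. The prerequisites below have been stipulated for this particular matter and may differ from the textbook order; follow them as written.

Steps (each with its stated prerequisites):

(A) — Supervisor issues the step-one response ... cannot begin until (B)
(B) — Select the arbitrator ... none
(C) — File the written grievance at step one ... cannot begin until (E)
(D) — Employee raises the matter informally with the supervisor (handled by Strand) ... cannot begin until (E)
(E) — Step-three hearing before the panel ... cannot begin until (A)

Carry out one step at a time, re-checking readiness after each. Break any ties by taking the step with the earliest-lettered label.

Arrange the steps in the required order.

(B) is the only step with nothing outstanding, so it goes first.
(A) needed (B), now all done → (A).
(E) needed (A), now all done → (E).
Now (C) and (D) have their prerequisites met. (C) has the earlier label, so (C) next.
(D) is the only step now ready → (D).

(B), (A), (E), (C), (D)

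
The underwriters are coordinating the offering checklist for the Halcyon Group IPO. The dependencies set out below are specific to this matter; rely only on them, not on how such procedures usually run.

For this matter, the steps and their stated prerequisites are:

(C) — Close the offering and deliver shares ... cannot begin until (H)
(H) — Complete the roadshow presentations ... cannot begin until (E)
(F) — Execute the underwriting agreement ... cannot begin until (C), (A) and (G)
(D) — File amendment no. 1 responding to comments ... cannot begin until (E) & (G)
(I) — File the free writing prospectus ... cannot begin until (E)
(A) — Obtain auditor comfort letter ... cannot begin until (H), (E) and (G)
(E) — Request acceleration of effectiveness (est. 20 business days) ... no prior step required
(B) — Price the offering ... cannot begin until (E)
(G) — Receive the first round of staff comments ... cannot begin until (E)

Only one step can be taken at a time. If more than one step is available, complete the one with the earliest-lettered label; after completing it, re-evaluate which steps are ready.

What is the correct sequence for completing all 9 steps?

(E) (B) (G) (D) (H) (A) (C) (F) (I)

(E) is the only step with nothing outstanding, so it goes first.
(B), (G), (H) and (I) are all available; (B) has the earlier label → (B).
Ready: (G), (H) and (I). (G) has the earlier label → (G).
(D) now also ready, so the ready set is {(D), (H), (I)}; (D) has the earlier label → (D).
Now (H) and (I) have their prerequisites met. (H) has the earlier label, so (H) next.
Ready: (A), (C) and (I). (A) has the earlier label → (A).
(C) and (I) are both available; (C) has the earlier label → (C).
(F) now also ready, so the ready set is {(F), (I)}; (F) has the earlier label → (F).
(I) is the only step now ready → (I).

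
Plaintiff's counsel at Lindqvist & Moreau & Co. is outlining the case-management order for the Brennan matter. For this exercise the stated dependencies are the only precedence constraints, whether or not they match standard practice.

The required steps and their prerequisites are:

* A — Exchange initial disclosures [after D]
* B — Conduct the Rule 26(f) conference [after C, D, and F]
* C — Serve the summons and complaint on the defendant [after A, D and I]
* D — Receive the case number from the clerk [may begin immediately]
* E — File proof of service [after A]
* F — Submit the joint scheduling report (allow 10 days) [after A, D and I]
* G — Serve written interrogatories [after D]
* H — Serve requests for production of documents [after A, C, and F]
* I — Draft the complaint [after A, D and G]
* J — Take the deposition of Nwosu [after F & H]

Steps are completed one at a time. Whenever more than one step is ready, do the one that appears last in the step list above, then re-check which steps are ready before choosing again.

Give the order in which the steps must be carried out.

Only D has no prerequisites, so it is first.
Now G and A have their prerequisites met. G is listed later, so G next.
A is the only step now ready → A.
Ready: I and E. I is listed later → I.
F, E and C are all available; F is listed later → F.
Ready: E and C. E is listed later → E.
That leaves C as the only ready step → C.
Now H and B have their prerequisites met. H is listed later, so H next.
J and B are both available; J is listed later → J.
B is the only step now ready → B.

D, G, A, I, F, E, C, H, J, B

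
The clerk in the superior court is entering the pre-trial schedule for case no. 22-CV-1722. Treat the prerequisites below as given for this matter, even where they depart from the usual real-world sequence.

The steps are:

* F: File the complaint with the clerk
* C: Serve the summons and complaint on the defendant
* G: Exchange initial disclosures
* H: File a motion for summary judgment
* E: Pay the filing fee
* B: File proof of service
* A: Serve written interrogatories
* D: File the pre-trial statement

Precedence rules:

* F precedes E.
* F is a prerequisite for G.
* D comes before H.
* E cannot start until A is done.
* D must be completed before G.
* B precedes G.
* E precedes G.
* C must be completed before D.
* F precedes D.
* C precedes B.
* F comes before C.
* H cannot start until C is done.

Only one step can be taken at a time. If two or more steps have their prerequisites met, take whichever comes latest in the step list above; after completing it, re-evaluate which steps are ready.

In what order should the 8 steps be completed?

Nothing is required for A and F. A is listed later → A first.
F is the only step now ready → F.
Now E and C have their prerequisites met. E is listed later, so E next.
C needed F, now all done → C.
D and B are both available; D is listed later → D.
H now also ready, so the ready set is {B, H}; B is listed later → B.
G now also ready, so the ready set is {H, G}; H is listed later → H.
G is the only step now ready → G.

A F E C D B H G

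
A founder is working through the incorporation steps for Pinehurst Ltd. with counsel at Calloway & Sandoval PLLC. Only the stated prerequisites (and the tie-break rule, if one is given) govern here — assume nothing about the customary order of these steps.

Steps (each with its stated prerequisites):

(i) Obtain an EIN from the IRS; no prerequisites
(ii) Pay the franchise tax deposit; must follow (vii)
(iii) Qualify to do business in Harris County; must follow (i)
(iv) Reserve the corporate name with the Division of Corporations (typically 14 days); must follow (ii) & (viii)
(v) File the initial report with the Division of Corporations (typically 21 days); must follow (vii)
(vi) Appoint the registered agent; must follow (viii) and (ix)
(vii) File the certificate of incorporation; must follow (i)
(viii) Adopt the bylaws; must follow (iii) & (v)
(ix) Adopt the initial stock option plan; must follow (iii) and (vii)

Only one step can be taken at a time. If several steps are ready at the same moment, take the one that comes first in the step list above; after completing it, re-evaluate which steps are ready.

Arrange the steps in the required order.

(i) has no prerequisites → (i) first.
Now (iii) and (vii) have their prerequisites met. (iii) is listed earlier, so (iii) next.
Next only (vii) has its prerequisites met → (vii).
Ready: (ii), (v) and (ix). (ii) is listed earlier → (ii).
Now (v) and (ix) have their prerequisites met. (v) is listed earlier, so (v) next.
(viii) and (ix) are both available; (viii) is listed earlier → (viii).
Ready: (iv) and (ix). (iv) is listed earlier → (iv).
(ix) is the only step now ready → (ix).
(vi) is the only step now ready → (vi).

(i), (iii), (vii), (ii), (v), (viii), (iv), (ix), (vi)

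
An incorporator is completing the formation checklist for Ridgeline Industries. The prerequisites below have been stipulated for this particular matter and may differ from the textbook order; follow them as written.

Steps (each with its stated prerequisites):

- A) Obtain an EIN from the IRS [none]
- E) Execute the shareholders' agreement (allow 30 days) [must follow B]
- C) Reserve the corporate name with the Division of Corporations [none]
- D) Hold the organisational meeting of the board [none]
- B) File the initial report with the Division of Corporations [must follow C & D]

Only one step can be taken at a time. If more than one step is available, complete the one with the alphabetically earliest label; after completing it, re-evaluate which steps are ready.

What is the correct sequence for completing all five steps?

A, C, D, B, E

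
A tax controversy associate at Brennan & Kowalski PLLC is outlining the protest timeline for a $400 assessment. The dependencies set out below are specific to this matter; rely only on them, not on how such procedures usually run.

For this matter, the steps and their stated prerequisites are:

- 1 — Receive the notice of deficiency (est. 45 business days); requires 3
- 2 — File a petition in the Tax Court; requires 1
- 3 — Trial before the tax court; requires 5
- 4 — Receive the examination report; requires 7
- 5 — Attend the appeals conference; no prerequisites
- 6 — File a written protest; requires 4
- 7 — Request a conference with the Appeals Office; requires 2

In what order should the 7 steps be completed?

5, 3, 1, 2, 7, 4, 6

5 is the only step with nothing outstanding, so it goes first.
3 is the only step now ready → 3.
That leaves 1 as the only ready step → 1.
2 needed 1, now all done → 2.
That leaves 7 as the only ready step → 7.
4 is the only step now ready → 4.
6 needed 4, now all done → 6.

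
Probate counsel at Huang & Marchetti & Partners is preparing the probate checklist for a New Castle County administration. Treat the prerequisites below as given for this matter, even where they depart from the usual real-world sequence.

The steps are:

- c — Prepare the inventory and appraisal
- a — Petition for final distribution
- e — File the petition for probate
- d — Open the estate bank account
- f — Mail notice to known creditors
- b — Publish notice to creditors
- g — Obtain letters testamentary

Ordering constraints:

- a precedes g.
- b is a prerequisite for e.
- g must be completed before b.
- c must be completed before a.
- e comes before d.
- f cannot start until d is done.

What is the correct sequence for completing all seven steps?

c, a, g, b, e, d, f

c is the only step with nothing outstanding, so it goes first.
That leaves a as the only ready step → a.
g needed a, now all done → g.
That leaves b as the only ready step → b.
That leaves e as the only ready step → e.
d needed e, now all done → d.
Next only f has its prerequisites met → f.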